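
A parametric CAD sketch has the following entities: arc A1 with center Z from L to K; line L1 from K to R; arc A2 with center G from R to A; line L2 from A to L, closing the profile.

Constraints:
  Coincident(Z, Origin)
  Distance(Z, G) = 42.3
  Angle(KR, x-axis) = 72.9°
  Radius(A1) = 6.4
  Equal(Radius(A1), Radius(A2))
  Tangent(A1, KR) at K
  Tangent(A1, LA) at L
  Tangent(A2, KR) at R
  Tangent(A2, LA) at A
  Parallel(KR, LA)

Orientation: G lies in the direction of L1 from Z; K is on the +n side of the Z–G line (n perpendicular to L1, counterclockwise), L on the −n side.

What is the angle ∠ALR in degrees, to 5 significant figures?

16.836°

Tangency of A1 to both parallel lines with radius 6.4 puts K and L at Z ± 6.4·n: K = (-6.1171, 1.8819), L = (6.1171, -1.8819). Equal radii place R and A the same way about G: R = G + 6.4·n = (6.3208, 42.312), A = G − 6.4·n = (18.555, 38.548). Then cos ∠ALR = LA·LR / (|LA||LR|), giving 16.836°.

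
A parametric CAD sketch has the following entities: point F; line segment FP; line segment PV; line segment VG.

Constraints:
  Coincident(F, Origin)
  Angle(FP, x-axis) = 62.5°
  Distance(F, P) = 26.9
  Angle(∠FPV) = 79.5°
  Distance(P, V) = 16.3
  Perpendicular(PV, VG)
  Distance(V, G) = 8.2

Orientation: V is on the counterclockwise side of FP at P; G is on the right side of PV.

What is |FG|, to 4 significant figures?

36.48

∠FPV = 79.5°, so PV runs at 62.5° + (180° − 79.5°) = 163.0° from the x-axis; with |PV| = 16.3, V = P + 16.3·(cos 163.0°, sin 163.0°) = (-3.167, 28.63). PV ⟂ VG; with |VG| = 8.2 on the right of PV, G = V + 8.2·(0.2924, 0.9563) = (-0.7693, 36.47). Then |FG| = |G − F| = 36.48.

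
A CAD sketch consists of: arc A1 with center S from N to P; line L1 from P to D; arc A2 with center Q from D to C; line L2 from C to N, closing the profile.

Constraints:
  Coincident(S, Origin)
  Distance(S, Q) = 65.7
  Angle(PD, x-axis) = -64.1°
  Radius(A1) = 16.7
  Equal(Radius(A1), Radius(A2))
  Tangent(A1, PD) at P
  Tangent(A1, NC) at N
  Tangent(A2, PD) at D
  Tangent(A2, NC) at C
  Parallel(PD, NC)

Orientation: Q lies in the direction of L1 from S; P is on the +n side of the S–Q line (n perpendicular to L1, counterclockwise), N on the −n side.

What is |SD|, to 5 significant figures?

67.789

Tangency of A1 to both parallel lines with radius 16.7 puts P and N at S ± 16.7·n: P = (15.023, 7.2946), N = (-15.023, -7.2946). Equal radii place D and C the same way about Q: D = Q + 16.7·n = (43.720, -51.806), C = Q − 16.7·n = (13.675, -66.396). Then |SD| = |D − S| = 67.789.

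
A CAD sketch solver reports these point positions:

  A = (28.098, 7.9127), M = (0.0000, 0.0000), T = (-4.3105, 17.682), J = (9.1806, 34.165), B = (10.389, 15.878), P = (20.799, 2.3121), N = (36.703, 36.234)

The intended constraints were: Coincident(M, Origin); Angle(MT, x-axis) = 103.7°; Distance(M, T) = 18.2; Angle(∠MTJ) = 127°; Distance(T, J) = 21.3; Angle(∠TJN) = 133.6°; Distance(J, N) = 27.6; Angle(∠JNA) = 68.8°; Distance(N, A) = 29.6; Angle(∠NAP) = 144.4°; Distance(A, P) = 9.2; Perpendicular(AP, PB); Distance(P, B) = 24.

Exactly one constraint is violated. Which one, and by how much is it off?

Distance(P, B) = 24 — off by 6.90.

M = (0.00, 0.00) ✓; MT at 103.7° ✓; |MT| = 18.20 ✓; ∠MTJ = 127.0° ✓; |TJ| = 21.30 ✓; ∠TJN = 133.6° ✓; |JN| = 27.60 ✓; ∠JNA = 68.80° ✓; |NA| = 29.60 ✓; ∠NAP = 144.4° ✓; |AP| = 9.200 ✓; ∠(AP, PB) = 90.00° ✓; |PB| = 17.10 ✗.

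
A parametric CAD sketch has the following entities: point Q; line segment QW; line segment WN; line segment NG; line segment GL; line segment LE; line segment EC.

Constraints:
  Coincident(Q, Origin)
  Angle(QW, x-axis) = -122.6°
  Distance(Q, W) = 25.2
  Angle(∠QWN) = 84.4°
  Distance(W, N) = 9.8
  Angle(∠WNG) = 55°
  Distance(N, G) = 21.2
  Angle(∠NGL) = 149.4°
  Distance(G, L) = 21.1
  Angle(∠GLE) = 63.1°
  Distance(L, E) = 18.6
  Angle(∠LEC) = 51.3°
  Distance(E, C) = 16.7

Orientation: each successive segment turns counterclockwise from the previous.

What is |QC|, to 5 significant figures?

12.525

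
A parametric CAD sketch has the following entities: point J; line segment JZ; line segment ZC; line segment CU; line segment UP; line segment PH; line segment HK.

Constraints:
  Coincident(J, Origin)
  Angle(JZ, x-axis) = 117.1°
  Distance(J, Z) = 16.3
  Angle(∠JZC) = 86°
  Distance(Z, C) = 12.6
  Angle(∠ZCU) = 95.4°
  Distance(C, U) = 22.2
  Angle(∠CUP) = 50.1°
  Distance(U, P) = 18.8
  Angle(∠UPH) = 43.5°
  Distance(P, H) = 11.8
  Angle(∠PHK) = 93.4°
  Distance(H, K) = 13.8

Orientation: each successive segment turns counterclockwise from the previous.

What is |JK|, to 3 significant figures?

14.4

J is at the origin; JZ runs at 117.1° with length 16.3, so Z = (-7.43, 14.5). ∠JZC = 86.0° gives ZC at -149° from the x-axis; with |ZC| = 12.6, C = (-18.2, 8.00). ∠ZCU = 95.4° gives CU at -64.3° from the x-axis; with |CU| = 22.2, U = (-8.59, -12.0). ∠CUP = 50.1° gives UP at 65.6° from the x-axis; with |UP| = 18.8, P = (-0.821, 5.12). ∠UPH = 43.5° gives PH at -158° from the x-axis; with |PH| = 11.8, H = (-11.8, 0.680). ∠PHK = 93.4° gives HK at -71.3° from the x-axis; with |HK| = 13.8, K = (-7.33, -12.4). Then |JK| = |K − J| = 14.4.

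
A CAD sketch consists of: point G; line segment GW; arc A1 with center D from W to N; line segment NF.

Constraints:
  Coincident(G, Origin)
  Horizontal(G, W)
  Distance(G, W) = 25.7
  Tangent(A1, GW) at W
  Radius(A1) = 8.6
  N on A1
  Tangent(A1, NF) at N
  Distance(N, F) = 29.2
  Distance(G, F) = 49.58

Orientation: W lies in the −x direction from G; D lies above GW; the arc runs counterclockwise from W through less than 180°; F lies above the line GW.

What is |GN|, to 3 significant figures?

21.9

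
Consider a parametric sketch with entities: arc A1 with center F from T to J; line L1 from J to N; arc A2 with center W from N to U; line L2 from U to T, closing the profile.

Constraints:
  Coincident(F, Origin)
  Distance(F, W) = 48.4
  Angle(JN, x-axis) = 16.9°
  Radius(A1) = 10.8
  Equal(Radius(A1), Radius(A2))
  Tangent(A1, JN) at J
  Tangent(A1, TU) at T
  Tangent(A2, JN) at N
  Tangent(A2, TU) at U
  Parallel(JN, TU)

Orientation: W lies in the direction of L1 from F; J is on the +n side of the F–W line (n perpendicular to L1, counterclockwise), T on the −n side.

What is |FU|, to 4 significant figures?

49.59

Tangency of A1 to both parallel lines with radius 10.8 puts J and T at F ± 10.8·n: J = (-3.140, 10.33), T = (3.140, -10.33). Equal radii place N and U the same way about W: N = W + 10.8·n = (43.17, 24.40), U = W − 10.8·n = (49.45, 3.736). Then |FU| = |U − F| = 49.59.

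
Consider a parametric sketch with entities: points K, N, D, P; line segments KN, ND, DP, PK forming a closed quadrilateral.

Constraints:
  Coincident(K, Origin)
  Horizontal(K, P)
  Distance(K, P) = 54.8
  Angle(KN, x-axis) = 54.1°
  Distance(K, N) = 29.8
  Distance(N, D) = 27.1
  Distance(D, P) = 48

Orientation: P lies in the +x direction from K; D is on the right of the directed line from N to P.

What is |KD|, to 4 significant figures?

6.850

Checks: |KP| = 54.80 ✓; |KN| = 29.80 ✓; |ND| = 27.10 ✓; |DP| = 48.00 ✓.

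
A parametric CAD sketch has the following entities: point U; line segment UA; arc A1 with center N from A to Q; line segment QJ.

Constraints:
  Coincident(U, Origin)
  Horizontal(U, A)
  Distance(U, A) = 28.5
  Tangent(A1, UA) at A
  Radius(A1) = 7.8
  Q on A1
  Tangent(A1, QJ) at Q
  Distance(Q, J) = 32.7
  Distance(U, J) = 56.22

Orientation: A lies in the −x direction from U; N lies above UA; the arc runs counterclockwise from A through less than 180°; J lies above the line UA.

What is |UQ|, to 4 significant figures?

25.14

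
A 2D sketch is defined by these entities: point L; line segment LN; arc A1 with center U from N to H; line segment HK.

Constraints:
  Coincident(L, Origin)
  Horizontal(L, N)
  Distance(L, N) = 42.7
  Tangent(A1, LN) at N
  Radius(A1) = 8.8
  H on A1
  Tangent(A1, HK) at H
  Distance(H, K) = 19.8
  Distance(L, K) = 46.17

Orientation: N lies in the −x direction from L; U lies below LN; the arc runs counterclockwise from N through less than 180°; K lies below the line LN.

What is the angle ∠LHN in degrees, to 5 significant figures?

49.688°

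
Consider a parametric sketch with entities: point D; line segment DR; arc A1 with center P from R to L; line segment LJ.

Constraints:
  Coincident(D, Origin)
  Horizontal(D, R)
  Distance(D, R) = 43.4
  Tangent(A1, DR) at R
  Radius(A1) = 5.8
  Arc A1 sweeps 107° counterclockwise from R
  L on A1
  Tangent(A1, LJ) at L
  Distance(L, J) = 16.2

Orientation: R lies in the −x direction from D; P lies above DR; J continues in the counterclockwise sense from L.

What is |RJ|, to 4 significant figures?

23.00

D is at the origin; D and R share the same y with |DR| = 43.4 and R on the −x side, so R = (-43.40, 0.000). Since A1 is tangent to DR there, PR ⟂ DR, so P = R + (0, 5.8) = (-43.40, 5.800). On A1, R sits at bearing -90° from P; a 107° counterclockwise sweep puts L at bearing 17°, so L = P + 5.8·(cos 17°, sin 17°) = (-37.85, 7.496). The tangent condition forces PL to be normal to LJ, so LJ runs along (−sin 17°, cos 17°); with |LJ| = 16.2, J = (-42.59, 22.99). Then |RJ| = |J − R| = 23.00.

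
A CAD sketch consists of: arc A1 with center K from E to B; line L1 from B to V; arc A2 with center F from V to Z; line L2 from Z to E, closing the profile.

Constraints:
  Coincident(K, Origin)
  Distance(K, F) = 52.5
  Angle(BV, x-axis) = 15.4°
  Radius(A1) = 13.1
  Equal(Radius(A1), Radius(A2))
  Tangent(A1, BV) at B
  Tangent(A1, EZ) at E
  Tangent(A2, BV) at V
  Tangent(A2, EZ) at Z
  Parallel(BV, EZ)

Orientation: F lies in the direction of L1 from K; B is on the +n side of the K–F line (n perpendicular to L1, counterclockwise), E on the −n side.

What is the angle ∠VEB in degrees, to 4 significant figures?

63.48°

The slot axis is L1's direction at 15.4°, so u = (cos 15.4°, sin 15.4°) = (0.9641, 0.2656) and n = (−sin 15.4°, cos 15.4°) = (-0.2656, 0.9641). K is at the origin and F lies 52.5 along u from K, so F = 52.5·u = (50.62, 13.94). Tangency of A1 to both parallel lines with radius 13.1 puts B and E at K ± 13.1·n: B = (-3.479, 12.63), E = (3.479, -12.63). Equal radii place V and Z the same way about F: V = F + 13.1·n = (47.14, 26.57), Z = F − 13.1·n = (54.09, 1.312). Then cos ∠VEB = EV·EB / (|EV||EB|), giving 63.48°.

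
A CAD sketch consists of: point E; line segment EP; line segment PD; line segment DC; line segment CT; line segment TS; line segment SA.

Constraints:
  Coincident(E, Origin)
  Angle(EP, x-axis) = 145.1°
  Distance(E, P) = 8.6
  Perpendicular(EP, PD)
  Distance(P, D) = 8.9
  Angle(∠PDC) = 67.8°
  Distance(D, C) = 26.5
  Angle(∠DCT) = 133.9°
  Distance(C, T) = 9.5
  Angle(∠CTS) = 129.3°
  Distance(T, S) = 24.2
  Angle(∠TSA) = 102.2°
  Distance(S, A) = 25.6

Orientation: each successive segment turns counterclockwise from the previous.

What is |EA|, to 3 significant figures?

29.1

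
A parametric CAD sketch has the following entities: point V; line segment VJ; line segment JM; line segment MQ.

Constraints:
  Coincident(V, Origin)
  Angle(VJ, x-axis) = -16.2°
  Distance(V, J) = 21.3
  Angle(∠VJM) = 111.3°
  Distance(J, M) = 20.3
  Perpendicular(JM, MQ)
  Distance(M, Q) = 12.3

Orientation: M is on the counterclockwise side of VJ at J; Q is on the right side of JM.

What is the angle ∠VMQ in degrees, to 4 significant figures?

125.3°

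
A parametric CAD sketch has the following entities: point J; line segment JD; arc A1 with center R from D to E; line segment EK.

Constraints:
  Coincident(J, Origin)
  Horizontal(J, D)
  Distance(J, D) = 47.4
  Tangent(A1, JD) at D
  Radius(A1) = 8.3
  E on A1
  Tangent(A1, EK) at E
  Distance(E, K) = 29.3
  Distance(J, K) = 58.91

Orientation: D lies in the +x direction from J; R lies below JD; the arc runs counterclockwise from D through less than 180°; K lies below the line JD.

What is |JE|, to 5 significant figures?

40.437

Checks: |RE| = 8.300 ✓; ∠(RE, EK) = 90.00° ✓; |EK| = 29.30 ✓; |JK| = 58.91 ✓.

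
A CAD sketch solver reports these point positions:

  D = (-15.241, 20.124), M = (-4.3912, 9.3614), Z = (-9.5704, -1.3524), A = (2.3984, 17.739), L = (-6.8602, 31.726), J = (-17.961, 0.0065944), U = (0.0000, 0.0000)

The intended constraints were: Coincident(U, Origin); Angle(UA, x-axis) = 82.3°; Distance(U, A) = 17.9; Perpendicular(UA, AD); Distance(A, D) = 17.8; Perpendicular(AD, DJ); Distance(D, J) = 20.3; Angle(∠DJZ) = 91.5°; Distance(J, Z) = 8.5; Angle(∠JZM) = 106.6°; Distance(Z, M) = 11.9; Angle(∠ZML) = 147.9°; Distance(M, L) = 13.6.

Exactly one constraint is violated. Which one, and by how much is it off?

Distance(M, L) = 13.6 — off by 8.90.

U = (0.00, 0.00) ✓; UA at 82.30° ✓; |UA| = 17.90 ✓; ∠(UA, AD) = 90.00° ✓; |AD| = 17.80 ✓; ∠(AD, DJ) = 90.00° ✓; |DJ| = 20.30 ✓; ∠DJZ = 91.50° ✓; |JZ| = 8.500 ✓; ∠JZM = 106.6° ✓; |ZM| = 11.90 ✓; ∠ZML = 147.9° ✓; |ML| = 22.50 ✗.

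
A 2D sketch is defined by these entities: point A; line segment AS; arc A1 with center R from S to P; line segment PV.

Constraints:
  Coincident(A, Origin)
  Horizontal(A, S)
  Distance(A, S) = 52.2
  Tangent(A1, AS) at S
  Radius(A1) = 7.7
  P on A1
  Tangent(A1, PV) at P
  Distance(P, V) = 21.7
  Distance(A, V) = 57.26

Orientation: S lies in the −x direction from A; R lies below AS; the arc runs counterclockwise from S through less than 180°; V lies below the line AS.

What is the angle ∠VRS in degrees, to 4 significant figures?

170.8°

A is at the origin; A and S share the same y with |AS| = 52.2 and S on the −x side, so S = (-52.20, 0.000). Since A1 is tangent to AS there, RS ⟂ AS, so R = S + (0, -7.7) = (-52.20, -7.700). Since RP ⟂ PV (tangency), |RV| = √(7.7² + 21.7²) = 23.03 regardless of where P sits on A1. So V lies on both circle(A, 57.26) and circle(R, 23.03); the below-AS intersection is V = (-48.51, -30.43). P is the foot of the tangent from V: P = (-58.95, -11.41).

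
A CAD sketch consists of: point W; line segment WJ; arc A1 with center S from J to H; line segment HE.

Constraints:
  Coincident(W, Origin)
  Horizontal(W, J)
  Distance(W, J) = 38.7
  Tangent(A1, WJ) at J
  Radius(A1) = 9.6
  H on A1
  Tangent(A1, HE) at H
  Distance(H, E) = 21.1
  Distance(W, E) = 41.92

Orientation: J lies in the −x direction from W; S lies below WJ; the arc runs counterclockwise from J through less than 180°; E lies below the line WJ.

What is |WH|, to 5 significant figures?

47.972

W is at the origin; WJ is horizontal with |WJ| = 38.7 and J on the −x side, so J = (-38.700, 0.0000). A1 meets WJ tangentially, so SJ is at right angles to WJ, so S = J + (0, -9.6) = (-38.700, -9.6000). Since SH ⟂ HE (tangency), |SE| = √(9.6² + 21.1²) = 23.181 regardless of where H sits on A1. So E lies on both circle(W, 41.92) and circle(S, 23.181); the below-WJ intersection is E = (-28.729, -30.527). H is the foot of the tangent from E: H = (-44.878, -16.948).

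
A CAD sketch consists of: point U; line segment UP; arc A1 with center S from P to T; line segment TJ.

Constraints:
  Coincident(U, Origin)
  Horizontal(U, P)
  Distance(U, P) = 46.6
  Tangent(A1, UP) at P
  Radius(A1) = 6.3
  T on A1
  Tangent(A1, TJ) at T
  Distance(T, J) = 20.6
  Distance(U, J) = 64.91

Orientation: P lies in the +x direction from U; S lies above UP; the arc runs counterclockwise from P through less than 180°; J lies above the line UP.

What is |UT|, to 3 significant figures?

52.5

Checks: ∠(SP, PU) = 90.00° ✓; |ST| = 6.300 ✓; ∠(ST, TJ) = 90.00° ✓; |TJ| = 20.60 ✓; |UJ| = 64.91 ✓.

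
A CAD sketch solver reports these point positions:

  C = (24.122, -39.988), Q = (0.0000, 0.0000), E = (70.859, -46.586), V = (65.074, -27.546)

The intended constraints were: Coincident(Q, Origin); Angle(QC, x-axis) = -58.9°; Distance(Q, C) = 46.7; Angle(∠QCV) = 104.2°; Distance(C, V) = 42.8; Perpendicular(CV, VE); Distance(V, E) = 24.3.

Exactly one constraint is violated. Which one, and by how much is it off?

Distance(V, E) = 24.3 — off by 4.40.

Q = (0.00, 0.00) ✓; QC at -58.90° ✓; |QC| = 46.70 ✓; ∠QCV = 104.2° ✓; |CV| = 42.80 ✓; ∠(CV, VE) = 90.00° ✓; |VE| = 19.90 ✗.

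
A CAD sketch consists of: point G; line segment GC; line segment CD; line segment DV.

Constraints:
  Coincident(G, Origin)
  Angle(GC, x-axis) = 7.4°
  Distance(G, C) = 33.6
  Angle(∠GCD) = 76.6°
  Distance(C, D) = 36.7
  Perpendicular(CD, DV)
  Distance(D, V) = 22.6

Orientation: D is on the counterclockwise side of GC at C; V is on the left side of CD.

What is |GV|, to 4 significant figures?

30.62

G is at the origin; GC runs at 7.4° with length 33.6, so C = 33.6·(cos 7.4°, sin 7.4°) = (33.32, 4.328). ∠GCD = 76.6°, so CD runs at 7.4° + (180° − 76.6°) = 110.8° from the x-axis; with |CD| = 36.7, D = C + 36.7·(cos 110.8°, sin 110.8°) = (20.29, 38.64). CD is perpendicular to DV; with |DV| = 22.6 on the left of CD, V = D + 22.6·(-0.9348, -0.3551) = (-0.8393, 30.61). Then |GV| = |V − G| = 30.62.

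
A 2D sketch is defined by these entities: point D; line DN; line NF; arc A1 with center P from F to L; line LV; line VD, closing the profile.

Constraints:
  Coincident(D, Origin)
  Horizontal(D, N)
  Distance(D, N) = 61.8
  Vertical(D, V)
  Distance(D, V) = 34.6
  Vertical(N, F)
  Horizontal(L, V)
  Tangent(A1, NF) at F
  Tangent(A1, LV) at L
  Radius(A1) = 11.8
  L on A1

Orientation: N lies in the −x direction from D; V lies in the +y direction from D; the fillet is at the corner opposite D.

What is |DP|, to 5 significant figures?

54.953

D is at the origin; DN is horizontal with |DN| = 61.8 and N on the −x side, so N = (-61.800, 0.0000). D and V share the same x with |DV| = 34.6 and V on the +y side, so V = (0.0000, 34.600). The virtual corner opposite D is at (-61.800, 34.600). The tangent condition forces PF to be normal to NF and A1 meets LV tangentially, so PL is at right angles to LV, with radius 11.8, so the center P sits 11.8 in from both sides at P = (-50.000, 22.800). Then |DP| = |P − D| = 54.953.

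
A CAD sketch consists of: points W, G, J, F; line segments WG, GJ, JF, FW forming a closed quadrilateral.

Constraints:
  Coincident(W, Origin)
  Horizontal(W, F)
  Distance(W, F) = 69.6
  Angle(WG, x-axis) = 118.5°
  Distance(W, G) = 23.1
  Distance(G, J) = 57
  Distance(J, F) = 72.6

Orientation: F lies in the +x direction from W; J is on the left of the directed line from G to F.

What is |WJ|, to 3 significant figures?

67.2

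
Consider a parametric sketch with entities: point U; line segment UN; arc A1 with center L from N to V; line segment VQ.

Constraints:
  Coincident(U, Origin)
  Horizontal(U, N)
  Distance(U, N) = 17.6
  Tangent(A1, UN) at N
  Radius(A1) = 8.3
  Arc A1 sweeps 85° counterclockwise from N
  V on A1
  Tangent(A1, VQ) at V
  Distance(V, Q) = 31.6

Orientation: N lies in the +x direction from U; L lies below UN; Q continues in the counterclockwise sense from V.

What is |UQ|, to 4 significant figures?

39.61

On A1, N sits at bearing 90° from L; an 85° counterclockwise sweep puts V at bearing 175°, so V = L + 8.3·(cos 175°, sin 175°) = (9.332, -7.577). The tangent condition forces LV to be normal to VQ, so VQ runs along (−sin 175°, cos 175°); with |VQ| = 31.6, Q = (6.577, -39.06). Then |UQ| = |Q − U| = 39.61.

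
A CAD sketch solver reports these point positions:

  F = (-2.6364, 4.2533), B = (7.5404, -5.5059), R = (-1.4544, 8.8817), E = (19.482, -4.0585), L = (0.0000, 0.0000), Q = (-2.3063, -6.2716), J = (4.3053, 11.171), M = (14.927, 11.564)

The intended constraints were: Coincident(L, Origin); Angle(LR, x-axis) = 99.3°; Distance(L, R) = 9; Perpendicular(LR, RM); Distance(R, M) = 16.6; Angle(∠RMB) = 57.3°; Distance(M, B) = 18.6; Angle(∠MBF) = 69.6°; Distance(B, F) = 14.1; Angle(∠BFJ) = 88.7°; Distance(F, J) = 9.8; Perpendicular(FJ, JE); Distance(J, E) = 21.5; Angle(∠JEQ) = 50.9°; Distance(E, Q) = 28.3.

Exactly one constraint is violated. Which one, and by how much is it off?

Distance(E, Q) = 28.3 — off by 6.40.

L = (0.00, 0.00) ✓; LR at 99.30° ✓; |LR| = 9.000 ✓; ∠(LR, RM) = 90.00° ✓; |RM| = 16.60 ✓; ∠RMB = 57.30° ✓; |MB| = 18.60 ✓; ∠MBF = 69.60° ✓; |BF| = 14.10 ✓; ∠BFJ = 88.70° ✓; |FJ| = 9.800 ✓; ∠(FJ, JE) = 90.00° ✓; |JE| = 21.50 ✓; ∠JEQ = 50.90° ✓; |EQ| = 21.90 ✗.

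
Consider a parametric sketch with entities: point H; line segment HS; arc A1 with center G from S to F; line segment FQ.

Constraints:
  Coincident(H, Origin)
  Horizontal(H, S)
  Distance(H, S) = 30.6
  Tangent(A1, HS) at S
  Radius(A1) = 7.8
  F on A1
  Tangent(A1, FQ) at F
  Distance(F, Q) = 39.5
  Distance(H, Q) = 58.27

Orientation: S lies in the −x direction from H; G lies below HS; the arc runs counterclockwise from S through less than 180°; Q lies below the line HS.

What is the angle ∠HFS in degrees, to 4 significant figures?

35.85°

H is at the origin; HS is horizontal with |HS| = 30.6 and S on the −x side, so S = (-30.60, 0.000). Since A1 is tangent to HS there, GS ⟂ HS, so G = S + (0, -7.8) = (-30.60, -7.800). Since GF ⟂ FQ (tangency), |GQ| = √(7.8² + 39.5²) = 40.26 regardless of where F sits on A1. So Q lies on both circle(H, 58.27) and circle(G, 40.26); the below-HS intersection is Q = (-33.05, -47.99). F is the foot of the tangent from Q: F = (-38.33, -8.842).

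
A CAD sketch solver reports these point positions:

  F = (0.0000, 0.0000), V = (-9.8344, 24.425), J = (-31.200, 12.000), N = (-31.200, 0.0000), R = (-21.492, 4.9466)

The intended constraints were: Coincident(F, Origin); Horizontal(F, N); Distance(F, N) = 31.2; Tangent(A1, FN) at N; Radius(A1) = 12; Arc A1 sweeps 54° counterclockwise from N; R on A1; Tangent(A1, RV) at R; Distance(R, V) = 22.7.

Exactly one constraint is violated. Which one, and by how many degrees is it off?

Tangent(A1, RV) at R — off by 5.10°.

F = (0.00, 0.00) ✓; F.y = 0.00, N.y = 0.00 ✓; |FN| = 31.20 ✓; ∠(JN, NF) = 90.00° ✓; |JN| = 12.00 ✓; bearing(J→R) − bearing(J→N) = 54.00° ✓; |JR| = 12.00 ✓; ∠(JR, RV) = 84.90° ✗; |RV| = 22.70 ✓.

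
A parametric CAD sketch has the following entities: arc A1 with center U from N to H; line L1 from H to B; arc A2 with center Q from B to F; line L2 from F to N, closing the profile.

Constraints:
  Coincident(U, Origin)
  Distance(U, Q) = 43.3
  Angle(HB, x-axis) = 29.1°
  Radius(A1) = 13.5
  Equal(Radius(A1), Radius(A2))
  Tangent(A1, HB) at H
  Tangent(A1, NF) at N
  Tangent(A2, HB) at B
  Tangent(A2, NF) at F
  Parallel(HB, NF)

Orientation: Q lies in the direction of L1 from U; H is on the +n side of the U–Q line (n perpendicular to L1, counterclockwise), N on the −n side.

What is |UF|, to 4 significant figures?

45.36

Tangency of A1 to both parallel lines with radius 13.5 puts H and N at U ± 13.5·n: H = (-6.566, 11.80), N = (6.566, -11.80). Equal radii place B and F the same way about Q: B = Q + 13.5·n = (31.27, 32.85), F = Q − 13.5·n = (44.40, 9.262). Then |UF| = |F − U| = 45.36.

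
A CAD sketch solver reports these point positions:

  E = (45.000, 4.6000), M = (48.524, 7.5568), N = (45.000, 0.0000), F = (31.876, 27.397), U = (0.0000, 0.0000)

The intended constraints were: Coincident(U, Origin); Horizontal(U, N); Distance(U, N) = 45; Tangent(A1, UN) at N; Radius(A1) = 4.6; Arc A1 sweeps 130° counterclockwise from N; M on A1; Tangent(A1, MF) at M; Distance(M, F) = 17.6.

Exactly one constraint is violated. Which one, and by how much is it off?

Distance(M, F) = 17.6 — off by 8.30.

U = (0.00, 0.00) ✓; U.y = 0.00, N.y = 0.00 ✓; |UN| = 45.00 ✓; ∠(EN, NU) = 90.00° ✓; |EN| = 4.600 ✓; bearing(E→M) − bearing(E→N) = 130.0° ✓; |EM| = 4.600 ✓; ∠(EM, MF) = 90.00° ✓; |MF| = 25.90 ✗.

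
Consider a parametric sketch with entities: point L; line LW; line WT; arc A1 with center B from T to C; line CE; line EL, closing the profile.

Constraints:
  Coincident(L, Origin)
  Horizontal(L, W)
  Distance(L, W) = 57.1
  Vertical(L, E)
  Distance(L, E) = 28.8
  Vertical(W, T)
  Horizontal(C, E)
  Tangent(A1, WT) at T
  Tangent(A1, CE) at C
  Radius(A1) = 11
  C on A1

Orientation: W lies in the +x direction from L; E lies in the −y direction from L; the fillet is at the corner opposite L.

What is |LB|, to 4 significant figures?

49.42

LE is vertical with |LE| = 28.8 and E on the −y side, so E = (0.000, -28.80). The virtual corner opposite L is at (57.10, -28.80). The tangent condition forces BT to be normal to WT and A1 meets CE tangentially, so BC is at right angles to CE, with radius 11.0, so the center B sits 11.0 in from both sides at B = (46.10, -17.80). Then |LB| = |B − L| = 49.42.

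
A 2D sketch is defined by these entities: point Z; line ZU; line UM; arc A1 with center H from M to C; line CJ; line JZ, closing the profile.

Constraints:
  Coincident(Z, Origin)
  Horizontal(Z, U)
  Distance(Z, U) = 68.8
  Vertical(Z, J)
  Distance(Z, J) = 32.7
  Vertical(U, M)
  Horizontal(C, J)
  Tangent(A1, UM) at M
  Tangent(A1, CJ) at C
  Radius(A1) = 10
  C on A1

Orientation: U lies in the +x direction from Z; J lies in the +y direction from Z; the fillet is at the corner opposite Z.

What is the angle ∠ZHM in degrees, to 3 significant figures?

159°

Z is at the origin; ZU is horizontal with |ZU| = 68.8 and U on the +x side, so U = (68.8, 0.00). Z and J share the same x with |ZJ| = 32.7 and J on the +y side, so J = (0.00, 32.7). The virtual corner opposite Z is at (68.8, 32.7). A1 meets UM tangentially, so HM is at right angles to UM and tangency of A1 to CJ means the radius HC is perpendicular to CJ, with radius 10.0, so the center H sits 10.0 in from both sides at H = (58.8, 22.7). That places the tangent points at M = (68.8, 22.7) on UM and C = (58.8, 32.7) on CJ. Then cos ∠ZHM = HZ·HM / (|HZ||HM|), giving 159°.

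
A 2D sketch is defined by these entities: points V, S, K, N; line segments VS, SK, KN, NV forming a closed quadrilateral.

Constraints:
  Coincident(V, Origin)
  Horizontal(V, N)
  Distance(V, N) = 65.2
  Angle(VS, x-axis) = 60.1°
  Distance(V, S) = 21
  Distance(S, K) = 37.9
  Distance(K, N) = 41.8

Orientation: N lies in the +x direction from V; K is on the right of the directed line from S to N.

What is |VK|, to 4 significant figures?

31.10

Checks: |SK| = 37.90 ✓; |KN| = 41.80 ✓.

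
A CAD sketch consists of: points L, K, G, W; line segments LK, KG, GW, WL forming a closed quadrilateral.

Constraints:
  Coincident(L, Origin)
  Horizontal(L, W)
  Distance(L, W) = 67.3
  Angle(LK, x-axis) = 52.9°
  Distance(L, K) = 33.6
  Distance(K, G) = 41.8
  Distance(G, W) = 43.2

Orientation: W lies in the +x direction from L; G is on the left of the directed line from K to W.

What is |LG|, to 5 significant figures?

72.694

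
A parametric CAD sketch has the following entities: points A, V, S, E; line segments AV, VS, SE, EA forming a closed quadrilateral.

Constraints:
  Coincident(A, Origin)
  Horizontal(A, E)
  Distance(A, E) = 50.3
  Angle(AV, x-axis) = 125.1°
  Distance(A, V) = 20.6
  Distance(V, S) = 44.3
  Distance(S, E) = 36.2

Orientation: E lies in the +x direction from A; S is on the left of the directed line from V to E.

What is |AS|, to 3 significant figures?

42.9

Checks: |VS| = 44.30 ✓; |SE| = 36.20 ✓.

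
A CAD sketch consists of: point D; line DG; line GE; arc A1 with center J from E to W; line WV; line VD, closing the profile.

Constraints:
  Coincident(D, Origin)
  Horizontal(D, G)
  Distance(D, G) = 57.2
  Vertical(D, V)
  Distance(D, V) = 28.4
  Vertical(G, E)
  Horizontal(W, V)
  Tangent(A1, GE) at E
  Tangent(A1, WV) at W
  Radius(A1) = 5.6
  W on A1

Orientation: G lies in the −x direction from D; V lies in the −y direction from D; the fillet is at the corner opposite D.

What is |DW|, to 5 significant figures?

58.899

D is at the origin; D and G share the same y with |DG| = 57.2 and G on the −x side, so G = (-57.200, 0.0000). D and V share the same x with |DV| = 28.4 and V on the −y side, so V = (0.0000, -28.400). The virtual corner opposite D is at (-57.200, -28.400). Since A1 is tangent to GE there, JE ⟂ GE and A1 meets WV tangentially, so JW is at right angles to WV, with radius 5.6, so the center J sits 5.6 in from both sides at J = (-51.600, -22.800). That places the tangent points at E = (-57.200, -22.800) on GE and W = (-51.600, -28.400) on WV. Then |DW| = |W − D| = 58.899.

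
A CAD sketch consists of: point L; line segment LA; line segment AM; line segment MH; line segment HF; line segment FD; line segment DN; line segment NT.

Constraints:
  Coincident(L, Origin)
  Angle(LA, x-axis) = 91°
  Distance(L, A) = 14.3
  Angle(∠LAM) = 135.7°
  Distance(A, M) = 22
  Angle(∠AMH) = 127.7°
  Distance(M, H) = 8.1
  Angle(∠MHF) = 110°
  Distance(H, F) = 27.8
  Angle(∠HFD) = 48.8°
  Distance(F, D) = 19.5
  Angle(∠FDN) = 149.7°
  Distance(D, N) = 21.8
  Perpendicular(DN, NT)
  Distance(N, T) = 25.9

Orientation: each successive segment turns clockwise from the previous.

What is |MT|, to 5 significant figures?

15.385

L is at the origin; LA runs at 91.0° with length 14.3, so A = (-0.24957, 14.298). ∠LAM = 135.7° gives AM at 46.700° from the x-axis; with |AM| = 22.0, M = (14.838, 30.309). ∠AMH = 127.7° gives MH at -5.6000° from the x-axis; with |MH| = 8.1, H = (22.900, 29.518). ∠MHF = 110.0° gives HF at -75.600° from the x-axis; with |HF| = 27.8, F = (29.813, 2.5918). ∠HFD = 48.8° gives FD at 153.20° from the x-axis; with |FD| = 19.5, D = (12.408, 11.384). ∠FDN = 149.7° gives DN at 122.90° from the x-axis; with |DN| = 21.8, N = (0.56673, 29.688). DN ⟂ NT, so NT runs at 32.900°; with |NT| = 25.9, T = (22.313, 43.756). Then |MT| = |T − M| = 15.385.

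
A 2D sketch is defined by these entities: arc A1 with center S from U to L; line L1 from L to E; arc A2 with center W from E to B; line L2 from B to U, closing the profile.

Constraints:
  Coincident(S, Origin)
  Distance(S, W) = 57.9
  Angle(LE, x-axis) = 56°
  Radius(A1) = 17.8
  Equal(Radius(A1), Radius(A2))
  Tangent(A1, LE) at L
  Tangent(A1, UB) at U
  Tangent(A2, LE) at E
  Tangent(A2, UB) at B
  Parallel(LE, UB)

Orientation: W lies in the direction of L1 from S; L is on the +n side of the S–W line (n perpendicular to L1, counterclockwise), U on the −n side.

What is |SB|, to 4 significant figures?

60.57

The slot axis is L1's direction at 56.0°, so u = (cos 56.0°, sin 56.0°) = (0.5592, 0.8290) and n = (−sin 56.0°, cos 56.0°) = (-0.8290, 0.5592). S is at the origin and W lies 57.9 along u from S, so W = 57.9·u = (32.38, 48.00). Tangency of A1 to both parallel lines with radius 17.8 puts L and U at S ± 17.8·n: L = (-14.76, 9.954), U = (14.76, -9.954). Equal radii place E and B the same way about W: E = W + 17.8·n = (17.62, 57.95), B = W − 17.8·n = (47.13, 38.05). Then |SB| = |B − S| = 60.57.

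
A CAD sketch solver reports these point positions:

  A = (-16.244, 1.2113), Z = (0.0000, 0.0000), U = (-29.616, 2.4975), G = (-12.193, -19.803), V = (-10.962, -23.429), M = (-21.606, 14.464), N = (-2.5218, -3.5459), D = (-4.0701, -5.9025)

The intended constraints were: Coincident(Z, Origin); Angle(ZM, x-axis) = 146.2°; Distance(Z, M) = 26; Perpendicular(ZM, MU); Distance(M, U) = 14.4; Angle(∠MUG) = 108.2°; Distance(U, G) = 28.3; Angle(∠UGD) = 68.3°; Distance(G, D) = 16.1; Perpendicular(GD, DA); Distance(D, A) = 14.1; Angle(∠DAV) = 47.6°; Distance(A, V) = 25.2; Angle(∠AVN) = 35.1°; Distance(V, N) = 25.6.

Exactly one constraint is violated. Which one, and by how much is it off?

Distance(V, N) = 25.6 — off by 4.00.

Z = (0.00, 0.00) ✓; ZM at 146.2° ✓; |ZM| = 26.00 ✓; ∠(ZM, MU) = 90.00° ✓; |MU| = 14.40 ✓; ∠MUG = 108.2° ✓; |UG| = 28.30 ✓; ∠UGD = 68.30° ✓; |GD| = 16.10 ✓; ∠(GD, DA) = 90.00° ✓; |DA| = 14.10 ✓; ∠DAV = 47.60° ✓; |AV| = 25.20 ✓; ∠AVN = 35.10° ✓; |VN| = 21.60 ✗.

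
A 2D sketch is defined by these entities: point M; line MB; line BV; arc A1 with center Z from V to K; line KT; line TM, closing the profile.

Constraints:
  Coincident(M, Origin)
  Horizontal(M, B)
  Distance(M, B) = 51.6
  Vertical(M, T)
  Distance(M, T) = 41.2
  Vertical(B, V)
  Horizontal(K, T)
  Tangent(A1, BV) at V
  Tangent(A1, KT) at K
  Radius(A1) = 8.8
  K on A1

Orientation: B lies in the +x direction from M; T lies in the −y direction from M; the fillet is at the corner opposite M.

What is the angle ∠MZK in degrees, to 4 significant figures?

127.1°

The virtual corner opposite M is at (51.60, -41.20). The tangent condition forces ZV to be normal to BV and the tangent condition forces ZK to be normal to KT, with radius 8.8, so the center Z sits 8.8 in from both sides at Z = (42.80, -32.40). That places the tangent points at V = (51.60, -32.40) on BV and K = (42.80, -41.20) on KT. Then cos ∠MZK = ZM·ZK / (|ZM||ZK|), giving 127.1°.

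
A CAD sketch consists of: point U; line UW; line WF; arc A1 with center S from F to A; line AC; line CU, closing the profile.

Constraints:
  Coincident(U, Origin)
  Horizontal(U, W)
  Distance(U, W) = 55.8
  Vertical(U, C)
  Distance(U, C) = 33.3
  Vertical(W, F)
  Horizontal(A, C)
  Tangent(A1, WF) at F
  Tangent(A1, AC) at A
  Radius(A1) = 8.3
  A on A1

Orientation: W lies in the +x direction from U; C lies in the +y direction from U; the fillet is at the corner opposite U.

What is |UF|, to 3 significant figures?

61.1

U is at the origin; UW is horizontal with |UW| = 55.8 and W on the +x side, so W = (55.8, 0.00). UC is vertical with |UC| = 33.3 and C on the +y side, so C = (0.00, 33.3). The virtual corner opposite U is at (55.8, 33.3). Tangency of A1 to WF means the radius SF is perpendicular to WF and the tangent condition forces SA to be normal to AC, with radius 8.3, so the center S sits 8.3 in from both sides at S = (47.5, 25.0). That places the tangent points at F = (55.8, 25.0) on WF and A = (47.5, 33.3) on AC. Then |UF| = |F − U| = 61.1.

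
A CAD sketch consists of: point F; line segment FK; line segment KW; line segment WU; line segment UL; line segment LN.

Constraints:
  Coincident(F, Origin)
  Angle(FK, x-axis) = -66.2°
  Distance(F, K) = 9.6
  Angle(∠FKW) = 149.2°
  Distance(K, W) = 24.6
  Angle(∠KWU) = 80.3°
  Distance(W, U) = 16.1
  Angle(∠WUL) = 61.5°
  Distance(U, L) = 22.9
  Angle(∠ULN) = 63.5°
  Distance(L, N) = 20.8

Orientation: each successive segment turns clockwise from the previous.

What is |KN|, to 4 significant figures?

23.80

F is at the origin; FK runs at -66.2° with length 9.6, so K = (3.874, -8.784). ∠FKW = 149.2° gives KW at -97.00° from the x-axis; with |KW| = 24.6, W = (0.8760, -33.20). ∠KWU = 80.3° gives WU at 163.3° from the x-axis; with |WU| = 16.1, U = (-14.54, -28.57). ∠WUL = 61.5° gives UL at 44.80° from the x-axis; with |UL| = 22.9, L = (1.704, -12.44). ∠ULN = 63.5° gives LN at -71.70° from the x-axis; with |LN| = 20.8, N = (8.235, -32.19). Then |KN| = |N − K| = 23.80.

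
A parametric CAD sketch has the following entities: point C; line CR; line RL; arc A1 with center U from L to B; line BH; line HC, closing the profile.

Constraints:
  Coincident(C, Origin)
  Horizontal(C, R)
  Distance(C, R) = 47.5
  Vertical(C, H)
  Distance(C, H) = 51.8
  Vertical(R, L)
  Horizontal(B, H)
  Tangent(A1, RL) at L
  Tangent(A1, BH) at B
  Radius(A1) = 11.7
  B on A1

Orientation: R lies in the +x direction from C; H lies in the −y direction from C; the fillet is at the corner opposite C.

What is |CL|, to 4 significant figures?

62.16

C is at the origin; C and R share the same y with |CR| = 47.5 and R on the +x side, so R = (47.50, 0.000). CH is vertical with |CH| = 51.8 and H on the −y side, so H = (0.000, -51.80). The virtual corner opposite C is at (47.50, -51.80). A1 meets RL tangentially, so UL is at right angles to RL and tangency of A1 to BH means the radius UB is perpendicular to BH, with radius 11.7, so the center U sits 11.7 in from both sides at U = (35.80, -40.10). That places the tangent points at L = (47.50, -40.10) on RL and B = (35.80, -51.80) on BH. Then |CL| = |L − C| = 62.16.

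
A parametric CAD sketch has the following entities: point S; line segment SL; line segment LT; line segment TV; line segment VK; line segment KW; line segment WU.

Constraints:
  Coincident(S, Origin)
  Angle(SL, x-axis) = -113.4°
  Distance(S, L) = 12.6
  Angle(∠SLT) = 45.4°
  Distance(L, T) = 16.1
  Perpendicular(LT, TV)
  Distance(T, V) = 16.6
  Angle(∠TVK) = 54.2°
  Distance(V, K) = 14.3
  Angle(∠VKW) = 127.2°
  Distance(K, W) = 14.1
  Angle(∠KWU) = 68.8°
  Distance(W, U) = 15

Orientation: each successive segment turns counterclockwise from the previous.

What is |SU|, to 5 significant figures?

13.560

S is at the origin; SL runs at -113.4° with length 12.6, so L = (-5.0041, -11.564). ∠SLT = 45.4° gives LT at 21.200° from the x-axis; with |LT| = 16.1, T = (10.006, -5.7416). LT is perpendicular to TV, so TV runs at 111.20°; with |TV| = 16.6, V = (4.0034, 9.7350). ∠TVK = 54.2° gives VK at -123.00° from the x-axis; with |VK| = 14.3, K = (-3.7850, -2.2580). ∠VKW = 127.2° gives KW at -70.200° from the x-axis; with |KW| = 14.1, W = (0.99125, -15.524). ∠KWU = 68.8° gives WU at 41.000° from the x-axis; with |WU| = 15.0, U = (12.312, -5.6835). Then |SU| = |U − S| = 13.560.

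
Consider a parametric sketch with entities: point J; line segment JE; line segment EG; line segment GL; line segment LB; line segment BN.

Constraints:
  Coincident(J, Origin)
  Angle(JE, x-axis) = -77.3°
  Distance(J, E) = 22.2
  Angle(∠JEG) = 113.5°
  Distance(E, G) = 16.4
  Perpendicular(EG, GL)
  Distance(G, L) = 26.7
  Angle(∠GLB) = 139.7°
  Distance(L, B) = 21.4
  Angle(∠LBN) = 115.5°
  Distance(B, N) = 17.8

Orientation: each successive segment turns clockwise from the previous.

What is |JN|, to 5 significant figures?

19.021

J is at the origin; JE runs at -77.3° with length 22.2, so E = (4.8806, -21.657). ∠JEG = 113.5° gives EG at -143.80° from the x-axis; with |EG| = 16.4, G = (-8.3536, -31.343). The perpendicularity gives GL at right angles to EG, so GL runs at 126.20°; with |GL| = 26.7, L = (-24.123, -9.7970). ∠GLB = 139.7° gives LB at 85.900° from the x-axis; with |LB| = 21.4, B = (-22.593, 11.548). ∠LBN = 115.5° gives BN at 21.400° from the x-axis; with |BN| = 17.8, N = (-6.0199, 18.043). Then |JN| = |N − J| = 19.021.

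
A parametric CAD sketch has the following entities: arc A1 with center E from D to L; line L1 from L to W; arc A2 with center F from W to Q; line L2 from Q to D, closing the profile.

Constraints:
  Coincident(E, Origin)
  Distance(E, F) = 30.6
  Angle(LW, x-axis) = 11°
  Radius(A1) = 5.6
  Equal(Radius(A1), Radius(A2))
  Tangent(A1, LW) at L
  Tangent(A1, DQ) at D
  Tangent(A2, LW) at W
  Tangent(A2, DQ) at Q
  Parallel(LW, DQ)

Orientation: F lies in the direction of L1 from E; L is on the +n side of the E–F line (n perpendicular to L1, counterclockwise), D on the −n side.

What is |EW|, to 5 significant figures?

31.108

The slot axis is L1's direction at 11.0°, so u = (cos 11.0°, sin 11.0°) = (0.98163, 0.19081) and n = (−sin 11.0°, cos 11.0°) = (-0.19081, 0.98163). E is at the origin and F lies 30.6 along u from E, so F = 30.6·u = (30.038, 5.8388). Tangency of A1 to both parallel lines with radius 5.6 puts L and D at E ± 5.6·n: L = (-1.0685, 5.4971), D = (1.0685, -5.4971). Equal radii place W and Q the same way about F: W = F + 5.6·n = (28.969, 11.336), Q = F − 5.6·n = (31.106, 0.34164). Then |EW| = |W − E| = 31.108.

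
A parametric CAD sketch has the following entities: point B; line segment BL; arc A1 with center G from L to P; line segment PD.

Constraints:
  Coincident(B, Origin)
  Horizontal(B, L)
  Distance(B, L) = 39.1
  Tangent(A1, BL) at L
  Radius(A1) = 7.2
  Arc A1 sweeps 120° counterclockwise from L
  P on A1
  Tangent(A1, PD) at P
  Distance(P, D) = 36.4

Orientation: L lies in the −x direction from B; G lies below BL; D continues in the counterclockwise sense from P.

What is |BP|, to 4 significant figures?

46.60

The tangent condition forces GL to be normal to BL, so G = L + (0, -7.2) = (-39.10, -7.200). On A1, L sits at bearing 90° from G; a 120° counterclockwise sweep puts P at bearing 210°, so P = G + 7.2·(cos 210°, sin 210°) = (-45.34, -10.80). Then |BP| = |P − B| = 46.60.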